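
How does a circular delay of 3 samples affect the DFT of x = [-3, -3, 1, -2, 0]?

Time shift by 3: X_shifted[k] = ω_5^(3k) · X[k]
Shifted x = [1, -2, 0, -3, -3]

DFT(x[n-3]) = [-7, 1.8820-2.7144i, 4.1180+2.2654i, 4.1180-2.2654i, 1.8820+2.7144i]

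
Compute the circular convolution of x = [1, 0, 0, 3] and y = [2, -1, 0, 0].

(x ⊛ y)[n] = Σ(m=0 to 3) x[m] · y[(n-m) mod 4]

Computing each output sample:
(x ⊛ y)[0] = -1
(x ⊛ y)[1] = -1
(x ⊛ y)[2] = 0
(x ⊛ y)[3] = 6

x ⊛ y = [-1, -1, 0, 6]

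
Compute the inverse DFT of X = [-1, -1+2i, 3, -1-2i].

x[n] = (1/4) Σ(k=0 to 3) X[k] · e^(2πikn/4)

Computing each x[n]:
x[0] = 0
x[1] = -2
x[2] = 1
x[3] = 0

x = [0, -2, 1, 0]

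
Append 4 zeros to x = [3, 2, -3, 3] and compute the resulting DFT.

Original 4-point DFT: [5, 6+1i, -5, 6-1i]
Zero-padded 8-point DFT provides frequency interpolation.

DFT_8([x, 0, ...]) = [5, 2.2929-0.5355i, 6+1i, 3.7071-6.5355i, -5, 3.7071+6.5355i, 6-1i, 2.2929+0.5355i]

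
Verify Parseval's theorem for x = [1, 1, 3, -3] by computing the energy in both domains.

Time domain:
Σ|x[n]|² = |1|² + |1|² + |3|² + |-3|² = 20.0000

Frequency domain:
(1/4)Σ|X[k]|² = (1/4)(|2|² + |-2-4i|² + |6|² + |-2+4i|²) = (1/4)·80.0000 = 20.0000

Both sides agree, confirming Parseval's theorem.

Σ|x[n]|² = (1/N)Σ|X[k]|² = 20.0000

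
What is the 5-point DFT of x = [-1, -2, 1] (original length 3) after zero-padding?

Original 3-point DFT: [-2, -0.5000+2.5981i, -0.5000-2.5981i]
Zero-padded 5-point DFT provides frequency interpolation.

DFT_5([x, 0, ...]) = [-2, -2.4271+1.3143i, 0.9271+2.1266i, 0.9271-2.1266i, -2.4271-1.3143i]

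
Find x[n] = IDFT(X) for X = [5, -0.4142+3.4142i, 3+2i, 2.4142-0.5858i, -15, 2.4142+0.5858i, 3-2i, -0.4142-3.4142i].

x[n] = (1/8) Σ(k=0 to 7) X[k] · e^(2πikn/8)

Computing each x[n]:
x[0] = 0
x[1] = 1
x[2] = -3
x[3] = 3
x[4] = -1
x[5] = 3
x[6] = -1
x[7] = 3

x = [0, 1, -3, 3, -1, 3, -1, 3]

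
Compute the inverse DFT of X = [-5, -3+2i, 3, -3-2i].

x[n] = (1/4) Σ(k=0 to 3) X[k] · e^(2πikn/4)

Computing each x[n]:
x[0] = -2
x[1] = -3
x[2] = 1
x[3] = -1

x = [-2, -3, 1, -1]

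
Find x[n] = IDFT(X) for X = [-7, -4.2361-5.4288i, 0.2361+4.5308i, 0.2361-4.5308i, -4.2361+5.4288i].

x[n] = (1/5) Σ(k=0 to 4) X[k] · e^(2πikn/5)

Computing each x[n]:
x[0] = -3
x[1] = -1
x[2] = 3
x[3] = -3
x[4] = -3

x = [-3, -1, 3, -3, -3]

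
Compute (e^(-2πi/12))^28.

Since ω_12^12 = 1, powers reduce modulo 12.
28 mod 12 = 4
So ω_12^28 = ω_12^4 = e^(-2πi·4/12)

ω_12^28 = ω_12^4 = -0.5000-0.8660i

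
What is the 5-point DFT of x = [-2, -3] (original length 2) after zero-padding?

Original 2-point DFT: [-5, 1]
Zero-padded 5-point DFT provides frequency interpolation.

DFT_5([x, 0, ...]) = [-5, -2.9271+2.8532i, 0.4271+1.7634i, 0.4271-1.7634i, -2.9271-2.8532i]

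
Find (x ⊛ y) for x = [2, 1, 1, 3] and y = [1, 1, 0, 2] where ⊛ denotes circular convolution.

(x ⊛ y)[n] = Σ(m=0 to 3) x[m] · y[(n-m) mod 4]

Computing each output sample:
(x ⊛ y)[0] = 7
(x ⊛ y)[1] = 5
(x ⊛ y)[2] = 8
(x ⊛ y)[3] = 8

x ⊛ y = [7, 5, 8, 8]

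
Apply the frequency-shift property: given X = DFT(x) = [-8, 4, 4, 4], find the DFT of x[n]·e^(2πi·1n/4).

Modulation property: DFT(ω_4^(-1n)·x[n]) = X[(k-1) mod 4], so circularly shift X by 1 positions.

X[k-1] = [4, -8, 4, 4]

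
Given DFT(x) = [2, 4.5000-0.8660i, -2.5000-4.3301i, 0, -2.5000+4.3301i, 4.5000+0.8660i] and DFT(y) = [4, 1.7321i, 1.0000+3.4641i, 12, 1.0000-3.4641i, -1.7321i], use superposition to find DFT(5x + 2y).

By linearity: DFT(5x + 2y) = 5·DFT(x) + 2·DFT(y)
= 5·[2, 4.5000-0.8660i, -2.5000-4.3301i, 0, -2.5000+4.3301i, 4.5000+0.8660i] + 2·[4, 1.7321i, 1.0000+3.4641i, 12, 1.0000-3.4641i, -1.7321i]

Computing element-wise:
Z[0] = 5·(2) + 2·(4) = 18
Z[1] = 5·(4.5000-0.8660i) + 2·(1.7321i) = 22.5000-0.8658i
Z[2] = 5·(-2.5000-4.3301i) + 2·(1.0000+3.4641i) = -10.5000-14.7223i
Z[3] = 5·(0) + 2·(12) = 24
Z[4] = 5·(-2.5000+4.3301i) + 2·(1.0000-3.4641i) = -10.5000+14.7223i
Z[5] = 5·(4.5000+0.8660i) + 2·(-1.7321i) = 22.5000+0.8658i

DFT(5x + 2y) = 5·X + 2·Y = [18, 22.5000-0.8658i, -10.5000-14.7223i, 24, -10.5000+14.7223i, 22.5000+0.8658i]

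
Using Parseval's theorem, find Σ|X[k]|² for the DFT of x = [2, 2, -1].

Parseval: Σ|x[n]|² = (1/N)Σ|X[k]|², so Σ|X[k]|² = N·Σ|x[n]|² = 3·9.0000

Σ|X[k]|² = N·Σ|x[n]|² = 3·9.0000 = 27.0000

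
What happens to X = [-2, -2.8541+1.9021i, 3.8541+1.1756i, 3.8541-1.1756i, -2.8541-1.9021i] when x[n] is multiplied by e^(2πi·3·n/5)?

Modulation property: DFT(ω_5^(-3n)·x[n]) = X[(k-3) mod 5], so circularly shift X by 3 positions.

X[k-3] = [3.8541+1.1756i, 3.8541-1.1756i, -2.8541-1.9021i, -2, -2.8541+1.9021i]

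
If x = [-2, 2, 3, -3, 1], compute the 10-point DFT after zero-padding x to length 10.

Original 5-point DFT: [1, -1.0729-4.4778i, -4.4271+5.1186i, -4.4271-5.1186i, -1.0729+4.4778i]
Zero-padded 10-point DFT provides frequency interpolation.

DFT_10([x, 0, ...]) = [1, 0.6631-1.7634i, -1.0729-4.4778i, -7.1631-2.8532i, -4.4271+5.1186i, 3, -4.4271-5.1186i, -7.1631+2.8532i, -1.0729+4.4778i, 0.6631+1.7634i]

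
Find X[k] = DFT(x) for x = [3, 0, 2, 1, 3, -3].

X[k] = Σ(n=0 to 5) x[n] · ω_6^(nk)
where ω_6 = e^(-2πi/6)

Computing each X[k]:
X[0] = 6
X[1] = -2.0000-1.7321i
X[2] = 3.0000-3.4641i
X[3] = 10
X[4] = 3.0000+3.4641i
X[5] = -2.0000+1.7321i

X = [6, -2.0000-1.7321i, 3.0000-3.4641i, 10, 3.0000+3.4641i, -2.0000+1.7321i]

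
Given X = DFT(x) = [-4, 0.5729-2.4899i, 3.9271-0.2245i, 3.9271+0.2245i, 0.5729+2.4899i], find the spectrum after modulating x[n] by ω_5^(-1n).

Modulation property: DFT(ω_5^(-1n)·x[n]) = X[(k-1) mod 5], so circularly shift X by 1 positions.

X[k-1] = [0.5729+2.4899i, -4, 0.5729-2.4899i, 3.9271-0.2245i, 3.9271+0.2245i]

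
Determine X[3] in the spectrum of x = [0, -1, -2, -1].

X[3] = Σ(n=0 to 3) x[n] · ω_4^(3n) where ω_4 = e^(-2πi/4)
= (0)·ω_4^0 + (-1)·ω_4^3 + (-2)·ω_4^6 + (-1)·ω_4^9

X[3] = 2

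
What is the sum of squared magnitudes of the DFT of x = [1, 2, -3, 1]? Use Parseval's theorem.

Parseval: Σ|x[n]|² = (1/N)Σ|X[k]|², so Σ|X[k]|² = N·Σ|x[n]|² = 4·15.0000

Σ|X[k]|² = N·Σ|x[n]|² = 4·15.0000 = 60.0000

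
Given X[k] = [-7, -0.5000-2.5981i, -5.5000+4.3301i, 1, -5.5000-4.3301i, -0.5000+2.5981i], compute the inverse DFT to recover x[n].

x[n] = (1/6) Σ(k=0 to 5) X[k] · e^(2πikn/6)

Computing each x[n]:
x[0] = -3
x[1] = -1
x[2] = 2
x[3] = -3
x[4] = -2
x[5] = 0

x = [-3, -1, 2, -3, -2, 0]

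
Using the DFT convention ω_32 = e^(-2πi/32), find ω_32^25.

ω_32^25 = e^(-2πi·25/32)
= cos(-2π·25/32) + i·sin(-2π·25/32)
= cos(-50π/32) + i·sin(-50π/32)

ω_32^25 = cos(-50π/32) + i·sin(-50π/32) = 0.1951+0.9808i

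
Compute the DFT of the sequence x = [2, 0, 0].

X[k] = Σ(n=0 to 2) x[n] · ω_3^(nk)
where ω_3 = e^(-2πi/3)

Computing each X[k]:
X[0] = 2
X[1] = 2
X[2] = 2

X = [2, 2, 2]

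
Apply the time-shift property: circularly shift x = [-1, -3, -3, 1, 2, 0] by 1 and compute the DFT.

Time shift by 1: X_shifted[k] = ω_6^(1k) · X[k]
Shifted x = [0, -1, -3, -3, 1, 2]

DFT(x[n-1]) = [-4, 4.5000+6.0622i, -2.5000-0.8660i, 0, -2.5000+0.8660i, 4.5000-6.0622i]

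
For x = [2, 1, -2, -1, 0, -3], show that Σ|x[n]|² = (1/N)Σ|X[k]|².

Time domain:
Σ|x[n]|² = |2|² + |1|² + |-2|² + |-1|² + |0|² + |-3|² = 19.0000

Frequency domain:
(1/6)Σ|X[k]|² = (1/6)(|-3|² + |3.0000-1.7321i|² + |3.0000-5.1962i|² + |3|² + |3.0000+5.1962i|² + |3.0000+1.7321i|²) = (1/6)·114.0000 = 19.0000

Both sides agree, confirming Parseval's theorem.

Σ|x[n]|² = (1/N)Σ|X[k]|² = 19.0000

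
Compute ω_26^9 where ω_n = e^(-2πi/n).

ω_26^9 = e^(-2πi·9/26)
= cos(-2π·9/26) + i·sin(-2π·9/26)
= cos(-18π/26) + i·sin(-18π/26)

ω_26^9 = cos(-18π/26) + i·sin(-18π/26) = -0.5681-0.8230i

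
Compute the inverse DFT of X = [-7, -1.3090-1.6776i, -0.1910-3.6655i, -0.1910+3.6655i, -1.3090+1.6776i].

x[n] = (1/5) Σ(k=0 to 4) X[k] · e^(2πikn/5)

Computing each x[n]:
x[0] = -2
x[1] = 0
x[2] = -2
x[3] = 0
x[4] = -3

x = [-2, 0, -2, 0, -3]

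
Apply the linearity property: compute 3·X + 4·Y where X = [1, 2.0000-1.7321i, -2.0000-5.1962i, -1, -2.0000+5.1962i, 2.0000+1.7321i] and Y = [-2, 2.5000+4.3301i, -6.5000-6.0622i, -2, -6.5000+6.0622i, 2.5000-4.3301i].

By linearity: DFT(3x + 4y) = 3·DFT(x) + 4·DFT(y)
= 3·[1, 2.0000-1.7321i, -2.0000-5.1962i, -1, -2.0000+5.1962i, 2.0000+1.7321i] + 4·[-2, 2.5000+4.3301i, -6.5000-6.0622i, -2, -6.5000+6.0622i, 2.5000-4.3301i]

Computing element-wise:
Z[0] = 3·(1) + 4·(-2) = -5
Z[1] = 3·(2.0000-1.7321i) + 4·(2.5000+4.3301i) = 16.0000+12.1241i
Z[2] = 3·(-2.0000-5.1962i) + 4·(-6.5000-6.0622i) = -32.0000-39.8374i
Z[3] = 3·(-1) + 4·(-2) = -11
Z[4] = 3·(-2.0000+5.1962i) + 4·(-6.5000+6.0622i) = -32.0000+39.8374i
Z[5] = 3·(2.0000+1.7321i) + 4·(2.5000-4.3301i) = 16.0000-12.1241i

DFT(3x + 4y) = 3·X + 4·Y = [-5, 16.0000+12.1241i, -32.0000-39.8374i, -11, -32.0000+39.8374i, 16.0000-12.1241i]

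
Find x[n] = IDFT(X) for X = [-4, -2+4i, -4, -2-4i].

x[n] = (1/4) Σ(k=0 to 3) X[k] · e^(2πikn/4)

Computing each x[n]:
x[0] = -3
x[1] = -2
x[2] = -1
x[3] = 2

x = [-3, -2, -1, 2]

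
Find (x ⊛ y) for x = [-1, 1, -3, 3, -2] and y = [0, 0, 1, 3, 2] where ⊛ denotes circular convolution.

(x ⊛ y)[n] = Σ(m=0 to 4) x[m] · y[(n-m) mod 5]

Computing each output sample:
(x ⊛ y)[0] = -4
(x ⊛ y)[1] = 1
(x ⊛ y)[2] = -1
(x ⊛ y)[3] = -6
(x ⊛ y)[4] = -2

x ⊛ y = [-4, 1, -1, -6, -2]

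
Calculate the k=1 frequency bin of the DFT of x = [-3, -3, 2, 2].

X[1] = Σ(n=0 to 3) x[n] · ω_4^(1n) where ω_4 = e^(-2πi/4)
= (-3)·ω_4^0 + (-3)·ω_4^1 + (2)·ω_4^2 + (2)·ω_4^3

X[1] = -5+5i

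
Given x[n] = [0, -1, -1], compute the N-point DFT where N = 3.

X[k] = Σ(n=0 to 2) x[n] · ω_3^(nk)
where ω_3 = e^(-2πi/3)

Computing each X[k]:
X[0] = -2
X[1] = 1
X[2] = 1

X = [-2, 1, 1]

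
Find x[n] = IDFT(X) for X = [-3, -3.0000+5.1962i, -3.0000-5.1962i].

x[n] = (1/3) Σ(k=0 to 2) X[k] · e^(2πikn/3)

Computing each x[n]:
x[0] = -3
x[1] = -3
x[2] = 3

x = [-3, -3, 3]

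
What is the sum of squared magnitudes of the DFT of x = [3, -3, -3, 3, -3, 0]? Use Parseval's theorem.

Parseval: Σ|x[n]|² = (1/N)Σ|X[k]|², so Σ|X[k]|² = N·Σ|x[n]|² = 6·45.0000

Σ|X[k]|² = N·Σ|x[n]|² = 6·45.0000 = 270.0000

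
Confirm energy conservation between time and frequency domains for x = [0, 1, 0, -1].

Time domain:
Σ|x[n]|² = |0|² + |1|² + |0|² + |-1|² = 2.0000

Frequency domain:
(1/4)Σ|X[k]|² = (1/4)(|0|² + |-2i|² + |0|² + |2i|²) = (1/4)·8.0000 = 2.0000

Both sides agree, confirming Parseval's theorem.

Σ|x[n]|² = (1/N)Σ|X[k]|² = 2.0000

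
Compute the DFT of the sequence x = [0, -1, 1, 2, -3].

X[k] = Σ(n=0 to 4) x[n] · ω_5^(nk)
where ω_5 = e^(-2πi/5)

Computing each X[k]:
X[0] = -1
X[1] = -3.6631-1.3143i
X[2] = 4.1631-2.1266i
X[3] = 4.1631+2.1266i
X[4] = -3.6631+1.3143i

X = [-1, -3.6631-1.3143i, 4.1631-2.1266i, 4.1631+2.1266i, -3.6631+1.3143i]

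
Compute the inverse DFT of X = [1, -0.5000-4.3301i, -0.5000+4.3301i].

x[n] = (1/3) Σ(k=0 to 2) X[k] · e^(2πikn/3)

Computing each x[n]:
x[0] = 0
x[1] = 3
x[2] = -2

x = [0, 3, -2]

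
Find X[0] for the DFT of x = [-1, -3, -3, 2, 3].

X[0] = Σ(n=0 to 4) x[n] · ω_5^0 = Σ x[n]
= (-1) + (-3) + (-3) + (2) + (3)

X[0] = -2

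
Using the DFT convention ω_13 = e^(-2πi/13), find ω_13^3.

ω_13^3 = e^(-2πi·3/13)
= cos(-2π·3/13) + i·sin(-2π·3/13)
= cos(-6π/13) + i·sin(-6π/13)

ω_13^3 = cos(-6π/13) + i·sin(-6π/13) = 0.1205-0.9927i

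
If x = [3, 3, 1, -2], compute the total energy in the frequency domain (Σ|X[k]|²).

Parseval: Σ|x[n]|² = (1/N)Σ|X[k]|², so Σ|X[k]|² = N·Σ|x[n]|² = 4·23.0000

Σ|X[k]|² = N·Σ|x[n]|² = 4·23.0000 = 92.0000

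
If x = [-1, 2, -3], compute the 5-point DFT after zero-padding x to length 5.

Original 3-point DFT: [-2, -0.5000-4.3301i, -0.5000+4.3301i]
Zero-padded 5-point DFT provides frequency interpolation.

DFT_5([x, 0, ...]) = [-2, 2.0451-0.1388i, -3.5451-4.0287i, -3.5451+4.0287i, 2.0451+0.1388i]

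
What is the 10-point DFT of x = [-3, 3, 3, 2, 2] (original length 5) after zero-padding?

Original 5-point DFT: [7, -5.5000-1.5388i, -5.5000+0.3633i, -5.5000-0.3633i, -5.5000+1.5388i]
Zero-padded 10-point DFT provides frequency interpolation.

DFT_10([x, 0, ...]) = [7, -1.8820-7.6942i, -5.5000-1.5388i, -4.1180-1.8164i, -5.5000+0.3633i, -3, -5.5000-0.3633i, -4.1180+1.8164i, -5.5000+1.5388i, -1.8820+7.6942i]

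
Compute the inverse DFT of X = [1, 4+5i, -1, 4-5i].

x[n] = (1/4) Σ(k=0 to 3) X[k] · e^(2πikn/4)

Computing each x[n]:
x[0] = 2
x[1] = -2
x[2] = -2
x[3] = 3

x = [2, -2, -2, 3]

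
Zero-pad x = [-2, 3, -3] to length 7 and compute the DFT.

Original 3-point DFT: [-2, -2.0000-5.1962i, -2.0000+5.1962i]
Zero-padded 7-point DFT provides frequency interpolation.

DFT_7([x, 0, ...]) = [-2, 0.5380+0.5793i, 0.0353-4.2264i, -6.5734-3.6471i, -6.5734+3.6471i, 0.0353+4.2264i, 0.5380-0.5793i]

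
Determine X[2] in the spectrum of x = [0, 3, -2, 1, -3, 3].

X[2] = Σ(n=0 to 5) x[n] · ω_6^(2n) where ω_6 = e^(-2πi/6)
= (0)·ω_6^0 + (3)·ω_6^2 + (-2)·ω_6^4 + (1)·ω_6^6 + (-3)·ω_6^8 + (3)·ω_6^10

X[2] = 0.5000+0.8660i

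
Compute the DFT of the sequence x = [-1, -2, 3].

X[k] = Σ(n=0 to 2) x[n] · ω_3^(nk)
where ω_3 = e^(-2πi/3)

Computing each X[k]:
X[0] = 0
X[1] = -1.5000+4.3301i
X[2] = -1.5000-4.3301i

X = [0, -1.5000+4.3301i, -1.5000-4.3301i]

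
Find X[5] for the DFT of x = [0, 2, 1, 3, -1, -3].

X[5] = Σ(n=0 to 5) x[n] · ω_6^(5n) where ω_6 = e^(-2πi/6)
= (0)·ω_6^0 + (2)·ω_6^5 + (1)·ω_6^10 + (3)·ω_6^15 + (-1)·ω_6^20 + (-3)·ω_6^25

X[5] = -3.5000+6.0622i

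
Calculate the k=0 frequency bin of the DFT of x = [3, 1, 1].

X[0] = Σ(n=0 to 2) x[n] · ω_3^0 = Σ x[n]
= (3) + (1) + (1)

X[0] = 5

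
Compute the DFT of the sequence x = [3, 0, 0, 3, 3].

X[k] = Σ(n=0 to 4) x[n] · ω_5^(nk)
where ω_5 = e^(-2πi/5)

Computing each X[k]:
X[0] = 9
X[1] = 1.5000+4.6165i
X[2] = 1.5000-1.0898i
X[3] = 1.5000+1.0898i
X[4] = 1.5000-4.6165i

X = [9, 1.5000+4.6165i, 1.5000-1.0898i, 1.5000+1.0898i, 1.5000-4.6165i]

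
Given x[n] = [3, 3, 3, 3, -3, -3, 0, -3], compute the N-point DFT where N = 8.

X[k] = Σ(n=0 to 7) x[n] · ω_8^(nk)
where ω_8 = e^(-2πi/8)

Computing each X[k]:
X[0] = 3
X[1] = 6.0000-11.4853i
X[2] = -3
X[3] = 6.0000-5.4853i
X[4] = 3
X[5] = 6.0000+5.4853i
X[6] = -3
X[7] = 6.0000+11.4853i

X = [3, 6.0000-11.4853i, -3, 6.0000-5.4853i, 3, 6.0000+5.4853i, -3, 6.0000+11.4853i]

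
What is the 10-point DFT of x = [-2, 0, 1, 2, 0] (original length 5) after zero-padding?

Original 5-point DFT: [1, -4.4271+0.5878i, -1.0729-0.9511i, -1.0729+0.9511i, -4.4271-0.5878i]
Zero-padded 10-point DFT provides frequency interpolation.

DFT_10([x, 0, ...]) = [1, -2.3090-2.8532i, -4.4271+0.5878i, -1.1910+1.7634i, -1.0729-0.9511i, -3, -1.0729+0.9511i, -1.1910-1.7634i, -4.4271-0.5878i, -2.3090+2.8532i]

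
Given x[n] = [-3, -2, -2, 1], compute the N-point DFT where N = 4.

X[k] = Σ(n=0 to 3) x[n] · ω_4^(nk)
where ω_4 = e^(-2πi/4)

Computing each X[k]:
X[0] = -6
X[1] = -1+3i
X[2] = -4
X[3] = -1-3i

X = [-6, -1+3i, -4, -1-3i]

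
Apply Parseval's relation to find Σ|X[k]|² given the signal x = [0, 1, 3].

Parseval: Σ|x[n]|² = (1/N)Σ|X[k]|², so Σ|X[k]|² = N·Σ|x[n]|² = 3·10.0000

Σ|X[k]|² = N·Σ|x[n]|² = 3·10.0000 = 30.0000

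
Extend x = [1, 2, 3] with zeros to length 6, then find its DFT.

Original 3-point DFT: [6, -1.5000+0.8660i, -1.5000-0.8660i]
Zero-padded 6-point DFT provides frequency interpolation.

DFT_6([x, 0, ...]) = [6, 0.5000-4.3301i, -1.5000+0.8660i, 2, -1.5000-0.8660i, 0.5000+4.3301i]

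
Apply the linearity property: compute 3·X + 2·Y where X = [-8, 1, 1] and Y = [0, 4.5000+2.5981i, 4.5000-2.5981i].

By linearity: DFT(3x + 2y) = 3·DFT(x) + 2·DFT(y)
= 3·[-8, 1, 1] + 2·[0, 4.5000+2.5981i, 4.5000-2.5981i]

Computing element-wise:
Z[0] = 3·(-8) + 2·(0) = -24
Z[1] = 3·(1) + 2·(4.5000+2.5981i) = 12.0000+5.1962i
Z[2] = 3·(1) + 2·(4.5000-2.5981i) = 12.0000-5.1962i

DFT(3x + 2y) = 3·X + 2·Y = [-24, 12.0000+5.1962i, 12.0000-5.1962i]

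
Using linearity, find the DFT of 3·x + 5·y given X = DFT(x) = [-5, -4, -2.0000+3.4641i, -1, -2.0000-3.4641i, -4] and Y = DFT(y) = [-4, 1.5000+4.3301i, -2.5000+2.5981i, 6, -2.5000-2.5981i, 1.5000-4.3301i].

By linearity: DFT(3x + 5y) = 3·DFT(x) + 5·DFT(y)
= 3·[-5, -4, -2.0000+3.4641i, -1, -2.0000-3.4641i, -4] + 5·[-4, 1.5000+4.3301i, -2.5000+2.5981i, 6, -2.5000-2.5981i, 1.5000-4.3301i]

Computing element-wise:
Z[0] = 3·(-5) + 5·(-4) = -35
Z[1] = 3·(-4) + 5·(1.5000+4.3301i) = -4.5000+21.6505i
Z[2] = 3·(-2.0000+3.4641i) + 5·(-2.5000+2.5981i) = -18.5000+23.3828i
Z[3] = 3·(-1) + 5·(6) = 27
Z[4] = 3·(-2.0000-3.4641i) + 5·(-2.5000-2.5981i) = -18.5000-23.3828i
Z[5] = 3·(-4) + 5·(1.5000-4.3301i) = -4.5000-21.6505i

DFT(3x + 5y) = 3·X + 5·Y = [-35, -4.5000+21.6505i, -18.5000+23.3828i, 27, -18.5000-23.3828i, -4.5000-21.6505i]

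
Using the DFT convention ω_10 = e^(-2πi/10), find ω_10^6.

ω_10^6 = e^(-2πi·6/10)
= cos(-2π·6/10) + i·sin(-2π·6/10)
= cos(-12π/10) + i·sin(-12π/10)

ω_10^6 = cos(-12π/10) + i·sin(-12π/10) = -0.8090+0.5878i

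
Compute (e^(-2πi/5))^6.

Since ω_5^5 = 1, powers reduce modulo 5.
6 mod 5 = 1
So ω_5^6 = ω_5^1 = e^(-2πi·1/5)

ω_5^6 = ω_5^1 = 0.3090-0.9511i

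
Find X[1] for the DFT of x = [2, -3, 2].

X[1] = Σ(n=0 to 2) x[n] · ω_3^(1n) where ω_3 = e^(-2πi/3)
= (2)·ω_3^0 + (-3)·ω_3^1 + (2)·ω_3^2

X[1] = 2.5000+4.3301i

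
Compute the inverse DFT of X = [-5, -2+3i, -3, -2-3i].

x[n] = (1/4) Σ(k=0 to 3) X[k] · e^(2πikn/4)

Computing each x[n]:
x[0] = -3
x[1] = -2
x[2] = -1
x[3] = 1

x = [-3, -2, -1, 1]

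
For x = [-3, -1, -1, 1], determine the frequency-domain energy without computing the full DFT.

Parseval: Σ|x[n]|² = (1/N)Σ|X[k]|², so Σ|X[k]|² = N·Σ|x[n]|² = 4·12.0000

Σ|X[k]|² = N·Σ|x[n]|² = 4·12.0000 = 48.0000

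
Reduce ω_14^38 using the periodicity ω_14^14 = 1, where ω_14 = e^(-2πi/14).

Since ω_14^14 = 1, powers reduce modulo 14.
38 mod 14 = 10
So ω_14^38 = ω_14^10 = e^(-2πi·10/14)

ω_14^38 = ω_14^10 = -0.2225+0.9749i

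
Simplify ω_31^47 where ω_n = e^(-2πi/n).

Since ω_31^31 = 1, powers reduce modulo 31.
47 mod 31 = 16
So ω_31^47 = ω_31^16 = e^(-2πi·16/31)

ω_31^47 = ω_31^16 = -0.9949+0.1012i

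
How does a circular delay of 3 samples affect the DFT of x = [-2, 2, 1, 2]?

Time shift by 3: X_shifted[k] = ω_4^(3k) · X[k]
Shifted x = [2, 1, 2, -2]

DFT(x[n-3]) = [3, -3i, 5, 3i]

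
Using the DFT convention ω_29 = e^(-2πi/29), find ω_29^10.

ω_29^10 = e^(-2πi·10/29)
= cos(-2π·10/29) + i·sin(-2π·10/29)
= cos(-20π/29) + i·sin(-20π/29)

ω_29^10 = cos(-20π/29) + i·sin(-20π/29) = -0.5612-0.8277i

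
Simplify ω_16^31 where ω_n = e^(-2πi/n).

Since ω_16^16 = 1, powers reduce modulo 16.
31 mod 16 = 15
So ω_16^31 = ω_16^15 = e^(-2πi·15/16)

ω_16^31 = ω_16^15 = 0.9239+0.3827i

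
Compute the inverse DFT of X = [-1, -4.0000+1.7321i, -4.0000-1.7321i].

x[n] = (1/3) Σ(k=0 to 2) X[k] · e^(2πikn/3)

Computing each x[n]:
x[0] = -3
x[1] = 0
x[2] = 2

x = [-3, 0, 2]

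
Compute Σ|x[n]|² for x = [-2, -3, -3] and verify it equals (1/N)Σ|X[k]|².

Time domain:
Σ|x[n]|² = |-2|² + |-3|² + |-3|² = 22.0000

Frequency domain:
(1/3)Σ|X[k]|² = (1/3)(|-8|² + |1|² + |1|²) = (1/3)·66.0000 = 22.0000

Both sides agree, confirming Parseval's theorem.

Σ|x[n]|² = (1/N)Σ|X[k]|² = 22.0000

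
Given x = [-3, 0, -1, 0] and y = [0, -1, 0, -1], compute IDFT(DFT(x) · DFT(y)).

(x ⊛ y)[n] = Σ(m=0 to 3) x[m] · y[(n-m) mod 4]

Computing each output sample:
(x ⊛ y)[0] = 0
(x ⊛ y)[1] = 4
(x ⊛ y)[2] = 0
(x ⊛ y)[3] = 4

x ⊛ y = [0, 4, 0, 4]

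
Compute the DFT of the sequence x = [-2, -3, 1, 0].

X[k] = Σ(n=0 to 3) x[n] · ω_4^(nk)
where ω_4 = e^(-2πi/4)

Computing each X[k]:
X[0] = -4
X[1] = -3+3i
X[2] = 2
X[3] = -3-3i

X = [-4, -3+3i, 2, -3-3i]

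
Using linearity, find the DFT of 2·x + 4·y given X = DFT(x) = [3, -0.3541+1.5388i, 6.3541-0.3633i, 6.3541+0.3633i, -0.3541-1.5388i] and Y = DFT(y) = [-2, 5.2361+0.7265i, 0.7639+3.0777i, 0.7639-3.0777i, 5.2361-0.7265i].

By linearity: DFT(2x + 4y) = 2·DFT(x) + 4·DFT(y)
= 2·[3, -0.3541+1.5388i, 6.3541-0.3633i, 6.3541+0.3633i, -0.3541-1.5388i] + 4·[-2, 5.2361+0.7265i, 0.7639+3.0777i, 0.7639-3.0777i, 5.2361-0.7265i]

Computing element-wise:
Z[0] = 2·(3) + 4·(-2) = -2
Z[1] = 2·(-0.3541+1.5388i) + 4·(5.2361+0.7265i) = 20.2362+5.9836i
Z[2] = 2·(6.3541-0.3633i) + 4·(0.7639+3.0777i) = 15.7638+11.5842i
Z[3] = 2·(6.3541+0.3633i) + 4·(0.7639-3.0777i) = 15.7638-11.5842i
Z[4] = 2·(-0.3541-1.5388i) + 4·(5.2361-0.7265i) = 20.2362-5.9836i

DFT(2x + 4y) = 2·X + 4·Y = [-2, 20.2362+5.9836i, 15.7638+11.5842i, 15.7638-11.5842i, 20.2362-5.9836i]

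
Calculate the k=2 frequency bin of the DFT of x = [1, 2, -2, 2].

X[2] = Σ(n=0 to 3) x[n] · ω_4^(2n) where ω_4 = e^(-2πi/4)
= (1)·ω_4^0 + (2)·ω_4^2 + (-2)·ω_4^4 + (2)·ω_4^6

X[2] = -5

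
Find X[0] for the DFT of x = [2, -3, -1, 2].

X[0] = Σ(n=0 to 3) x[n] · ω_4^0 = Σ x[n]
= (2) + (-3) + (-1) + (2)

X[0] = 0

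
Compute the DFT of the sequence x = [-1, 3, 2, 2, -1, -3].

X[k] = Σ(n=0 to 5) x[n] · ω_6^(nk)
where ω_6 = e^(-2πi/6)

Computing each X[k]:
X[0] = 2
X[1] = -3.5000-7.7942i
X[2] = 0.5000-2.5981i
X[3] = -2
X[4] = 0.5000+2.5981i
X[5] = -3.5000+7.7942i

X = [2, -3.5000-7.7942i, 0.5000-2.5981i, -2, 0.5000+2.5981i, -3.5000+7.7942i]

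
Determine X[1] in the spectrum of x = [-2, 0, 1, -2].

X[1] = Σ(n=0 to 3) x[n] · ω_4^(1n) where ω_4 = e^(-2πi/4)
= (-2)·ω_4^0 + (0)·ω_4^1 + (1)·ω_4^2 + (-2)·ω_4^3

X[1] = -3-2i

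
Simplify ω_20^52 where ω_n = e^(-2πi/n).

Since ω_20^20 = 1, powers reduce modulo 20.
52 mod 20 = 12
So ω_20^52 = ω_20^12 = e^(-2πi·12/20)

ω_20^52 = ω_20^12 = -0.8090+0.5878i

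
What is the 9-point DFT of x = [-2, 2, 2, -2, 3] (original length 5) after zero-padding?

Original 5-point DFT: [3, -0.4549-1.4001i, -6.0451+4.3920i, -6.0451-4.3920i, -0.4549+1.4001i]
Zero-padded 9-point DFT provides frequency interpolation.

DFT_9([x, 0, ...]) = [3, -1.9397-2.5492i, -0.2340-2.4573i, -7.5000-2.5981i, -0.8264+5.2880i, -0.8264-5.2880i, -7.5000+2.5981i, -0.2340+2.4573i, -1.9397+2.5492i]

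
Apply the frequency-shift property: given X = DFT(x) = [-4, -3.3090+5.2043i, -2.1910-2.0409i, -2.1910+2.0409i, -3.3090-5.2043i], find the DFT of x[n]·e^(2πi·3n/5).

Modulation property: DFT(ω_5^(-3n)·x[n]) = X[(k-3) mod 5], so circularly shift X by 3 positions.

X[k-3] = [-2.1910-2.0409i, -2.1910+2.0409i, -3.3090-5.2043i, -4, -3.3090+5.2043i]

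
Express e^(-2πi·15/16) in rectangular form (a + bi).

ω_16^15 = e^(-2πi·15/16)
= cos(-2π·15/16) + i·sin(-2π·15/16)
= cos(-30π/16) + i·sin(-30π/16)

ω_16^15 = cos(-30π/16) + i·sin(-30π/16) = 0.9239+0.3827i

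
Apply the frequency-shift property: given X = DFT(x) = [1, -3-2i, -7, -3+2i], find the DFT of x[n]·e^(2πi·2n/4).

Modulation property: DFT(ω_4^(-2n)·x[n]) = X[(k-2) mod 4], so circularly shift X by 2 positions.

X[k-2] = [-7, -3+2i, 1, -3-2i]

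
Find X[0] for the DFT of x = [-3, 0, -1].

X[0] = Σ(n=0 to 2) x[n] · ω_3^0 = Σ x[n]
= (-3) + (0) + (-1)

X[0] = -4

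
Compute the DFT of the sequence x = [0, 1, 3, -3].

X[k] = Σ(n=0 to 3) x[n] · ω_4^(nk)
where ω_4 = e^(-2πi/4)

Computing each X[k]:
X[0] = 1
X[1] = -3-4i
X[2] = 5
X[3] = -3+4i

X = [1, -3-4i, 5, -3+4i]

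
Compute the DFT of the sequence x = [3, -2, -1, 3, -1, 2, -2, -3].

X[k] = Σ(n=0 to 7) x[n] · ω_8^(nk)
where ω_8 = e^(-2πi/8)

Computing each X[k]:
X[0] = -1
X[1] = -3.0711-2.4142i
X[2] = 5
X[3] = 11.0711-0.4142i
X[4] = -1
X[5] = 11.0711+0.4142i
X[6] = 5
X[7] = -3.0711+2.4142i

X = [-1, -3.0711-2.4142i, 5, 11.0711-0.4142i, -1, 11.0711+0.4142i, 5, -3.0711+2.4142i]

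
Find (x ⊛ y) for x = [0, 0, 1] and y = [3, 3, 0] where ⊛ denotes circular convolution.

(x ⊛ y)[n] = Σ(m=0 to 2) x[m] · y[(n-m) mod 3]

Computing each output sample:
(x ⊛ y)[0] = 3
(x ⊛ y)[1] = 0
(x ⊛ y)[2] = 3

x ⊛ y = [3, 0, 3]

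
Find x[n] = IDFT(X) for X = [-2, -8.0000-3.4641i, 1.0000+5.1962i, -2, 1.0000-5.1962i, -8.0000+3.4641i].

x[n] = (1/6) Σ(k=0 to 5) X[k] · e^(2πikn/6)

Computing each x[n]:
x[0] = -3
x[1] = -2
x[2] = 3
x[3] = 3
x[4] = -2
x[5] = -1

x = [-3, -2, 3, 3, -2, -1]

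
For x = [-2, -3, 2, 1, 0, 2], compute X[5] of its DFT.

X[5] = Σ(n=0 to 5) x[n] · ω_6^(5n) where ω_6 = e^(-2πi/6)
= (-2)·ω_6^0 + (-3)·ω_6^5 + (2)·ω_6^10 + (1)·ω_6^15 + (0)·ω_6^20 + (2)·ω_6^25

X[5] = -4.5000-2.5981i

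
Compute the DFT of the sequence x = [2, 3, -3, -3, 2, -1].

X[k] = Σ(n=0 to 5) x[n] · ω_6^(nk)
where ω_6 = e^(-2πi/6)

Computing each X[k]:
X[0] = 0
X[1] = 6.5000+0.8660i
X[2] = -1.5000-7.7942i
X[3] = 2
X[4] = -1.5000+7.7942i
X[5] = 6.5000-0.8660i

X = [0, 6.5000+0.8660i, -1.5000-7.7942i, 2, -1.5000+7.7942i, 6.5000-0.8660i]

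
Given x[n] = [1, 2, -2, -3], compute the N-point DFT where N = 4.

X[k] = Σ(n=0 to 3) x[n] · ω_4^(nk)
where ω_4 = e^(-2πi/4)

Computing each X[k]:
X[0] = -2
X[1] = 3-5i
X[2] = 0
X[3] = 3+5i

X = [-2, 3-5i, 0, 3+5i]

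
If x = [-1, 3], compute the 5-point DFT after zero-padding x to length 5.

Original 2-point DFT: [2, -4]
Zero-padded 5-point DFT provides frequency interpolation.

DFT_5([x, 0, ...]) = [2, -0.0729-2.8532i, -3.4271-1.7634i, -3.4271+1.7634i, -0.0729+2.8532i]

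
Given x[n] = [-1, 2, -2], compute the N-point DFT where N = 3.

X[k] = Σ(n=0 to 2) x[n] · ω_3^(nk)
where ω_3 = e^(-2πi/3)

Computing each X[k]:
X[0] = -1
X[1] = -1.0000-3.4641i
X[2] = -1.0000+3.4641i

X = [-1, -1.0000-3.4641i, -1.0000+3.4641i]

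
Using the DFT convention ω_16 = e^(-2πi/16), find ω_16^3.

ω_16^3 = e^(-2πi·3/16)
= cos(-2π·3/16) + i·sin(-2π·3/16)
= cos(-6π/16) + i·sin(-6π/16)

ω_16^3 = cos(-6π/16) + i·sin(-6π/16) = 0.3827-0.9239i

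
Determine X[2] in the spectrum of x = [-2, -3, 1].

X[2] = Σ(n=0 to 2) x[n] · ω_3^(2n) where ω_3 = e^(-2πi/3)
= (-2)·ω_3^0 + (-3)·ω_3^2 + (1)·ω_3^4

X[2] = -1.0000-3.4641i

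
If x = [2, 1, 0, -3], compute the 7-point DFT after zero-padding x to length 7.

Original 4-point DFT: [0, 2-4i, 4, 2+4i]
Zero-padded 7-point DFT provides frequency interpolation.

DFT_7([x, 0, ...]) = [0, 5.3264+0.5198i, -0.0930-3.3204i, 1.7666+2.4909i, 1.7666-2.4909i, -0.0930+3.3204i, 5.3264-0.5198i]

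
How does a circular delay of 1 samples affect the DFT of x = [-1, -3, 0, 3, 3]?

Time shift by 1: X_shifted[k] = ω_5^(1k) · X[k]
Shifted x = [3, -1, -3, 0, 3]

DFT(x[n-1]) = [2, 6.0451+5.5676i, 0.4549-0.5020i, 0.4549+0.5020i, 6.0451-5.5676i]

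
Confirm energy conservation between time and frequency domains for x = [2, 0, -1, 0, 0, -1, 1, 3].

Time domain:
Σ|x[n]|² = |2|² + |0|² + |-1|² + |0|² + |0|² + |-1|² + |1|² + |3|² = 16.0000

Frequency domain:
(1/8)Σ|X[k]|² = (1/8)(|4|² + |4.8284+3.4142i|² + |2+4i|² + |-0.8284-0.5858i|² + |0|² + |-0.8284+0.5858i|² + |2-4i|² + |4.8284-3.4142i|²) = (1/8)·128.0000 = 16.0000

Both sides agree, confirming Parseval's theorem.

Σ|x[n]|² = (1/N)Σ|X[k]|² = 16.0000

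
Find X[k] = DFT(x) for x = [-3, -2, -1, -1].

X[k] = Σ(n=0 to 3) x[n] · ω_4^(nk)
where ω_4 = e^(-2πi/4)

Computing each X[k]:
X[0] = -7
X[1] = -2+1i
X[2] = -1
X[3] = -2-1i

X = [-7, -2+1i, -1, -2-1i]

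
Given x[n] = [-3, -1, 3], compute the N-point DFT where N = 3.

X[k] = Σ(n=0 to 2) x[n] · ω_3^(nk)
where ω_3 = e^(-2πi/3)

Computing each X[k]:
X[0] = -1
X[1] = -4.0000+3.4641i
X[2] = -4.0000-3.4641i

X = [-1, -4.0000+3.4641i, -4.0000-3.4641i]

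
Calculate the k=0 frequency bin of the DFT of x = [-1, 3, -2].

X[0] = Σ(n=0 to 2) x[n] · ω_3^0 = Σ x[n]
= (-1) + (3) + (-2)

X[0] = 0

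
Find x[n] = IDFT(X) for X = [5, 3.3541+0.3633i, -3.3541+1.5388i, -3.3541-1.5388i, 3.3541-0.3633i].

x[n] = (1/5) Σ(k=0 to 4) X[k] · e^(2πikn/5)

Computing each x[n]:
x[0] = 1
x[1] = 2
x[2] = 0
x[3] = -1
x[4] = 3

x = [1, 2, 0, -1, 3]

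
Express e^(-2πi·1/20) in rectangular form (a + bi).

ω_20^1 = e^(-2πi·1/20)
= cos(-2π·1/20) + i·sin(-2π·1/20)
= cos(-2π/20) + i·sin(-2π/20)

ω_20^1 = cos(-2π/20) + i·sin(-2π/20) = 0.9511-0.3090i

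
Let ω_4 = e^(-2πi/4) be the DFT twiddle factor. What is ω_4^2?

ω_4^2 = e^(-2πi·2/4)
= cos(-2π·2/4) + i·sin(-2π·2/4)
= cos(-4π/4) + i·sin(-4π/4)

ω_4^2 = cos(-4π/4) + i·sin(-4π/4) = -1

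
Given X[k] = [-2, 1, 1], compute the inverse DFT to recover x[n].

x[n] = (1/3) Σ(k=0 to 2) X[k] · e^(2πikn/3)

Computing each x[n]:
x[0] = 0
x[1] = -1
x[2] = -1

x = [0, -1, -1]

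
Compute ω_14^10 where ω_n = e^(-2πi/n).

ω_14^10 = e^(-2πi·10/14)
= cos(-2π·10/14) + i·sin(-2π·10/14)
= cos(-20π/14) + i·sin(-20π/14)

ω_14^10 = cos(-20π/14) + i·sin(-20π/14) = -0.2225+0.9749i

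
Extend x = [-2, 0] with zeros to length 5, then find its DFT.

Original 2-point DFT: [-2, -2]
Zero-padded 5-point DFT provides frequency interpolation.

DFT_5([x, 0, ...]) = [-2, -2, -2, -2, -2]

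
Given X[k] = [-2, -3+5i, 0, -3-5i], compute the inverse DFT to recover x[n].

x[n] = (1/4) Σ(k=0 to 3) X[k] · e^(2πikn/4)

Computing each x[n]:
x[0] = -2
x[1] = -3
x[2] = 1
x[3] = 2

x = [-2, -3, 1, 2]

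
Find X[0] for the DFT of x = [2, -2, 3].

X[0] = Σ(n=0 to 2) x[n] · ω_3^0 = Σ x[n]
= (2) + (-2) + (3)

X[0] = 3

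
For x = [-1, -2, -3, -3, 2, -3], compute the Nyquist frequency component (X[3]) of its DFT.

X[3] = Σ(n=0 to 5) x[n] · ω_6^(3n) where ω_6 = e^(-2πi/6)
= (-1)·ω_6^0 + (-2)·ω_6^3 + (-3)·ω_6^6 + (-3)·ω_6^9 + (2)·ω_6^12 + (-3)·ω_6^15

X[3] = 6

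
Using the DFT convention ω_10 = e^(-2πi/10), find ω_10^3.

ω_10^3 = e^(-2πi·3/10)
= cos(-2π·3/10) + i·sin(-2π·3/10)
= cos(-6π/10) + i·sin(-6π/10)

ω_10^3 = cos(-6π/10) + i·sin(-6π/10) = -0.3090-0.9511i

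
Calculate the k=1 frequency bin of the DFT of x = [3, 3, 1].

X[1] = Σ(n=0 to 2) x[n] · ω_3^(1n) where ω_3 = e^(-2πi/3)
= (3)·ω_3^0 + (3)·ω_3^1 + (1)·ω_3^2

X[1] = 1.0000-1.7321i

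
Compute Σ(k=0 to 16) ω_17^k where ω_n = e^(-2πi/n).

Sum of all nth roots of unity equals 0 for n > 1 (geometric series with r ≠ 1).

0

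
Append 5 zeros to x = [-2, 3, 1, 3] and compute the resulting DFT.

Original 4-point DFT: [5, -3, -7, -3]
Zero-padded 9-point DFT provides frequency interpolation.

DFT_9([x, 0, ...]) = [5, -1.0282-5.5112i, -3.9187-0.6984i, -1.0000-1.7321i, -5.5530-2.9813i, -5.5530+2.9813i, -1.0000+1.7321i, -3.9187+0.6984i, -1.0282+5.5112i]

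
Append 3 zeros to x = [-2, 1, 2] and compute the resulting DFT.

Original 3-point DFT: [1, -3.5000+0.8660i, -3.5000-0.8660i]
Zero-padded 6-point DFT provides frequency interpolation.

DFT_6([x, 0, ...]) = [1, -2.5000-2.5981i, -3.5000+0.8660i, -1, -3.5000-0.8660i, -2.5000+2.5981i]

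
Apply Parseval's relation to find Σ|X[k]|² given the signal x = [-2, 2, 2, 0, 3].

Parseval: Σ|x[n]|² = (1/N)Σ|X[k]|², so Σ|X[k]|² = N·Σ|x[n]|² = 5·21.0000

Σ|X[k]|² = N·Σ|x[n]|² = 5·21.0000 = 105.0000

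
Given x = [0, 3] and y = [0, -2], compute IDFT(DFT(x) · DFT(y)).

(x ⊛ y)[n] = Σ(m=0 to 1) x[m] · y[(n-m) mod 2]

Computing each output sample:
(x ⊛ y)[0] = -6
(x ⊛ y)[1] = 0

x ⊛ y = [-6, 0]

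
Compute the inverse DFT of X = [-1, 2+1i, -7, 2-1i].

x[n] = (1/4) Σ(k=0 to 3) X[k] · e^(2πikn/4)

Computing each x[n]:
x[0] = -1
x[1] = 1
x[2] = -3
x[3] = 2

x = [-1, 1, -3, 2]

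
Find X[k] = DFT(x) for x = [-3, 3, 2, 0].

X[k] = Σ(n=0 to 3) x[n] · ω_4^(nk)
where ω_4 = e^(-2πi/4)

Computing each X[k]:
X[0] = 2
X[1] = -5-3i
X[2] = -4
X[3] = -5+3i

X = [2, -5-3i, -4, -5+3i]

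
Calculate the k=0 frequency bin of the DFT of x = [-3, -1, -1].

X[0] = Σ(n=0 to 2) x[n] · ω_3^0 = Σ x[n]
= (-3) + (-1) + (-1)

X[0] = -5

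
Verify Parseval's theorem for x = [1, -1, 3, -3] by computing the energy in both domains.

Time domain:
Σ|x[n]|² = |1|² + |-1|² + |3|² + |-3|² = 20.0000

Frequency domain:
(1/4)Σ|X[k]|² = (1/4)(|0|² + |-2-2i|² + |8|² + |-2+2i|²) = (1/4)·80.0000 = 20.0000

Both sides agree, confirming Parseval's theorem.

Σ|x[n]|² = (1/N)Σ|X[k]|² = 20.0000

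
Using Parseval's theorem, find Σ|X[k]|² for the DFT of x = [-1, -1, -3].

Parseval: Σ|x[n]|² = (1/N)Σ|X[k]|², so Σ|X[k]|² = N·Σ|x[n]|² = 3·11.0000

Σ|X[k]|² = N·Σ|x[n]|² = 3·11.0000 = 33.0000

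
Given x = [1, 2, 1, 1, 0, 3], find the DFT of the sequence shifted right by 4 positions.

Time shift by 4: X_shifted[k] = ω_6^(4k) · X[k]
Shifted x = [1, 1, 0, 3, 1, 2]

DFT(x[n-4]) = [8, -1.0000+1.7321i, 2, -4, 2, -1.0000-1.7321i]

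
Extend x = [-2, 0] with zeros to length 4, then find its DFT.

Original 2-point DFT: [-2, -2]
Zero-padded 4-point DFT provides frequency interpolation.

DFT_4([x, 0, ...]) = [-2, -2, -2, -2]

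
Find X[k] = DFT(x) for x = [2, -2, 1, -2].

X[k] = Σ(n=0 to 3) x[n] · ω_4^(nk)
where ω_4 = e^(-2πi/4)

Computing each X[k]:
X[0] = -1
X[1] = 1
X[2] = 7
X[3] = 1

X = [-1, 1, 7, 1]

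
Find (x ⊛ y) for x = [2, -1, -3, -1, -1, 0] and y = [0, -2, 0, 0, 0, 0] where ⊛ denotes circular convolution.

(x ⊛ y)[n] = Σ(m=0 to 5) x[m] · y[(n-m) mod 6]

Computing each output sample:
(x ⊛ y)[0] = 0
(x ⊛ y)[1] = -4
(x ⊛ y)[2] = 2
(x ⊛ y)[3] = 6
(x ⊛ y)[4] = 2
(x ⊛ y)[5] = 2

x ⊛ y = [0, -4, 2, 6, 2, 2]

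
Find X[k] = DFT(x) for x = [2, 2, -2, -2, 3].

X[k] = Σ(n=0 to 4) x[n] · ω_5^(nk)
where ω_5 = e^(-2πi/5)

Computing each X[k]:
X[0] = 3
X[1] = 6.7812+0.9511i
X[2] = -3.2812+0.5878i
X[3] = -3.2812-0.5878i
X[4] = 6.7812-0.9511i

X = [3, 6.7812+0.9511i, -3.2812+0.5878i, -3.2812-0.5878i, 6.7812-0.9511i]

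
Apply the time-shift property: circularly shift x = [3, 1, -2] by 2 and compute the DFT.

Time shift by 2: X_shifted[k] = ω_3^(2k) · X[k]
Shifted x = [1, -2, 3]

DFT(x[n-2]) = [2, 0.5000+4.3301i, 0.5000-4.3301i]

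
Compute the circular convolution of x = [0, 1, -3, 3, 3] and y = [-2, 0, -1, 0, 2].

(x ⊛ y)[n] = Σ(m=0 to 4) x[m] · y[(n-m) mod 5]

Computing each output sample:
(x ⊛ y)[0] = -1
(x ⊛ y)[1] = -11
(x ⊛ y)[2] = 12
(x ⊛ y)[3] = -1
(x ⊛ y)[4] = -3

x ⊛ y = [-1, -11, 12, -1, -3]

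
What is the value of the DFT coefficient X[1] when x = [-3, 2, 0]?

X[1] = Σ(n=0 to 2) x[n] · ω_3^(1n) where ω_3 = e^(-2πi/3)
= (-3)·ω_3^0 + (2)·ω_3^1 + (0)·ω_3^2

X[1] = -4.0000-1.7321i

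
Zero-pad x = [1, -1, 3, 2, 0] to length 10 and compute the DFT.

Original 5-point DFT: [5, -3.3541+0.3633i, 3.3541+1.5388i, 3.3541-1.5388i, -3.3541-0.3633i]
Zero-padded 10-point DFT provides frequency interpolation.

DFT_10([x, 0, ...]) = [5, 0.5000-4.1675i, -3.3541+0.3633i, 0.5000+3.8900i, 3.3541+1.5388i, 3, 3.3541-1.5388i, 0.5000-3.8900i, -3.3541-0.3633i, 0.5000+4.1675i]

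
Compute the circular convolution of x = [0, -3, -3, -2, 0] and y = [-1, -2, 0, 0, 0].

(x ⊛ y)[n] = Σ(m=0 to 4) x[m] · y[(n-m) mod 5]

Computing each output sample:
(x ⊛ y)[0] = 0
(x ⊛ y)[1] = 3
(x ⊛ y)[2] = 9
(x ⊛ y)[3] = 8
(x ⊛ y)[4] = 4

x ⊛ y = [0, 3, 9, 8, 4]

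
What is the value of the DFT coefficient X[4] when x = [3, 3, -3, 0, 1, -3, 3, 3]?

X[4] = Σ(n=0 to 7) x[n] · ω_8^(4n) where ω_8 = e^(-2πi/8)
= (3)·ω_8^0 + (3)·ω_8^4 + (-3)·ω_8^8 + (0)·ω_8^12 + (1)·ω_8^16 + (-3)·ω_8^20 + (3)·ω_8^24 + (3)·ω_8^28

X[4] = 1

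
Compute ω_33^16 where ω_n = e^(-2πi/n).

ω_33^16 = e^(-2πi·16/33)
= cos(-2π·16/33) + i·sin(-2π·16/33)
= cos(-32π/33) + i·sin(-32π/33)

ω_33^16 = cos(-32π/33) + i·sin(-32π/33) = -0.9955-0.0951i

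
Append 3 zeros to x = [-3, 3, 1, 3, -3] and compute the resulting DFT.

Original 5-point DFT: [1, -6.2361-4.5308i, -1.7639-5.4288i, -1.7639+5.4288i, -6.2361+4.5308i]
Zero-padded 8-point DFT provides frequency interpolation.

DFT_8([x, 0, ...]) = [1, -5.2426i, -7, -3.2426i, -11, 3.2426i, -7, 5.2426i]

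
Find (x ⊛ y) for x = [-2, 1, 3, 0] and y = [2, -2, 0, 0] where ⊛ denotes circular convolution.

(x ⊛ y)[n] = Σ(m=0 to 3) x[m] · y[(n-m) mod 4]

Computing each output sample:
(x ⊛ y)[0] = -4
(x ⊛ y)[1] = 6
(x ⊛ y)[2] = 4
(x ⊛ y)[3] = -6

x ⊛ y = [-4, 6, 4, -6]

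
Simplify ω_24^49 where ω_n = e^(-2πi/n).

Since ω_24^24 = 1, powers reduce modulo 24.
49 mod 24 = 1
So ω_24^49 = ω_24^1 = e^(-2πi·1/24)

ω_24^49 = ω_24^1 = 0.9659-0.2588i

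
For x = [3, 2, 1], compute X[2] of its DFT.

X[2] = Σ(n=0 to 2) x[n] · ω_3^(2n) where ω_3 = e^(-2πi/3)
= (3)·ω_3^0 + (2)·ω_3^2 + (1)·ω_3^4

X[2] = 1.5000+0.8660i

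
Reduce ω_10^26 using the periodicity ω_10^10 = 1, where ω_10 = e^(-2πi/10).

Since ω_10^10 = 1, powers reduce modulo 10.
26 mod 10 = 6
So ω_10^26 = ω_10^6 = e^(-2πi·6/10)

ω_10^26 = ω_10^6 = -0.8090+0.5878i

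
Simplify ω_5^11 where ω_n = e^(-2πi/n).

Since ω_5^5 = 1, powers reduce modulo 5.
11 mod 5 = 1
So ω_5^11 = ω_5^1 = e^(-2πi·1/5)

ω_5^11 = ω_5^1 = 0.3090-0.9511i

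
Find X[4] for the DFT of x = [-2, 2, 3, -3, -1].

X[4] = Σ(n=0 to 4) x[n] · ω_5^(4n) where ω_5 = e^(-2πi/5)
= (-2)·ω_5^0 + (2)·ω_5^4 + (3)·ω_5^8 + (-3)·ω_5^12 + (-1)·ω_5^16

X[4] = -1.6910+6.3799i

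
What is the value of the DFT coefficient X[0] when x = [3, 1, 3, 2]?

X[0] = Σ(n=0 to 3) x[n] · ω_4^0 = Σ x[n]
= (3) + (1) + (3) + (2)

X[0] = 9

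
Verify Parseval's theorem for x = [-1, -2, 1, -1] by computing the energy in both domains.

Time domain:
Σ|x[n]|² = |-1|² + |-2|² + |1|² + |-1|² = 7.0000

Frequency domain:
(1/4)Σ|X[k]|² = (1/4)(|-3|² + |-2+1i|² + |3|² + |-2-1i|²) = (1/4)·28.0000 = 7.0000

Both sides agree, confirming Parseval's theorem.

Σ|x[n]|² = (1/N)Σ|X[k]|² = 7.0000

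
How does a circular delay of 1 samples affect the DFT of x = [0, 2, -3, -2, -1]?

Time shift by 1: X_shifted[k] = ω_5^(1k) · X[k]
Shifted x = [-1, 0, 2, -3, -2]

DFT(x[n-1]) = [-4, -0.8090-4.8410i, 0.3090+3.5797i, 0.3090-3.5797i, -0.8090+4.8410i]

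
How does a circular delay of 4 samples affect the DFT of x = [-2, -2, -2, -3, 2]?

Time shift by 4: X_shifted[k] = ω_5^(4k) · X[k]
Shifted x = [-2, -2, -3, 2, -2]

DFT(x[n-4]) = [-7, -2.4271+2.9389i, 0.9271-4.7553i, 0.9271+4.7553i, -2.4271-2.9389i]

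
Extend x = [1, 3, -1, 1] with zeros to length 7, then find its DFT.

Original 4-point DFT: [4, 2-2i, -4, 2+2i]
Zero-padded 7-point DFT provides frequency interpolation.

DFT_7([x, 0, ...]) = [4, 2.1920-1.8045i, 1.8569-2.5768i, -2.5489-3.0584i, -2.5489+3.0584i, 1.8569+2.5768i, 2.1920+1.8045i]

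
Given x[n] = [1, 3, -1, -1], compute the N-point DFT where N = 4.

X[k] = Σ(n=0 to 3) x[n] · ω_4^(nk)
where ω_4 = e^(-2πi/4)

Computing each X[k]:
X[0] = 2
X[1] = 2-4i
X[2] = -2
X[3] = 2+4i

X = [2, 2-4i, -2, 2+4i]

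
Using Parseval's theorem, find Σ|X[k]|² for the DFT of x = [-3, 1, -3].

Parseval: Σ|x[n]|² = (1/N)Σ|X[k]|², so Σ|X[k]|² = N·Σ|x[n]|² = 3·19.0000

Σ|X[k]|² = N·Σ|x[n]|² = 3·19.0000 = 57.0000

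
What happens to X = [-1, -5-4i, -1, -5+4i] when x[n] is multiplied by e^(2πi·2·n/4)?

Modulation property: DFT(ω_4^(-2n)·x[n]) = X[(k-2) mod 4], so circularly shift X by 2 positions.

X[k-2] = [-1, -5+4i, -1, -5-4i]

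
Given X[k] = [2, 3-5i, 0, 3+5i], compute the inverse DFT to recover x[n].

x[n] = (1/4) Σ(k=0 to 3) X[k] · e^(2πikn/4)

Computing each x[n]:
x[0] = 2
x[1] = 3
x[2] = -1
x[3] = -2

x = [2, 3, -1, -2]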